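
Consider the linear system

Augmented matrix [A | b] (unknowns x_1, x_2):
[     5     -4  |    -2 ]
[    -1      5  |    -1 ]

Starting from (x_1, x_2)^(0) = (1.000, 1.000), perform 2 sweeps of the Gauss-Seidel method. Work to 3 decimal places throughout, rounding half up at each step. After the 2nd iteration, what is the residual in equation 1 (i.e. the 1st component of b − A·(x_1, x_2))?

Iteration 1:
  x_1 = (-2 - (-4)·1.000) / (5) = 0.400
  x_2 = (-1 - (-1)·0.400) / (5) = -0.120
Iteration 2:
  x_1 = (-2 - (-4)·-0.120) / (5) = -0.496
  x_2 = (-1 - (-1)·-0.496) / (5) = -0.299
Residual b − A·x = (-0.716, -0.001)

-0.716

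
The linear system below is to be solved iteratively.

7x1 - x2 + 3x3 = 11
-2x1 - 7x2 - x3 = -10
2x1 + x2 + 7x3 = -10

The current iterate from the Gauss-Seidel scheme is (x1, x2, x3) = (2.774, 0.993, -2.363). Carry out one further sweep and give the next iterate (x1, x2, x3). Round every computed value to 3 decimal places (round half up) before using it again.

(2.726, 0.987, -2.348)

One sweep:
  x1 = (11 - (-1)·0.993 - (3)·-2.363) / (7) = 2.726
  x2 = (-10 - (-2)·2.726 - (-1)·-2.363) / (-7) = 0.987
  x3 = (-10 - (2)·2.726 - (1)·0.987) / (7) = -2.348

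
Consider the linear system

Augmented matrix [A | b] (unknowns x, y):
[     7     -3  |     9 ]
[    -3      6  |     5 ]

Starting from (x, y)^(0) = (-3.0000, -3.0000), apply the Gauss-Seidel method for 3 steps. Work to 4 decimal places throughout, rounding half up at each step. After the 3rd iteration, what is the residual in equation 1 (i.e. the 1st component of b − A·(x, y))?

Iteration 1:
  x = (9 - (-3)·-3.0000) / (7) = 0.0000
  y = (5 - (-3)·0.0000) / (6) = 0.8333
Iteration 2:
  x = (9 - (-3)·0.8333) / (7) = 1.6428
  y = (5 - (-3)·1.6428) / (6) = 1.6547
Iteration 3:
  x = (9 - (-3)·1.6547) / (7) = 1.9949
  y = (5 - (-3)·1.9949) / (6) = 1.8308
Residual b − A·x = (0.5281, -0.0001)

0.5281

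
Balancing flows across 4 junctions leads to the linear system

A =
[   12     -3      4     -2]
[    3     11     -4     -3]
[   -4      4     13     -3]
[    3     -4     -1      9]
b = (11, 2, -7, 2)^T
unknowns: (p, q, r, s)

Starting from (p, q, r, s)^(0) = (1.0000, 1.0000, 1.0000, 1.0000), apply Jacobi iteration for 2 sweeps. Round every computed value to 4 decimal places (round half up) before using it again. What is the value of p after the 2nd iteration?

Iteration 1:
  p = (11 - (-3)·1.0000 - (4)·1.0000 - (-2)·1.0000) / (12) = 1.0000
  q = (2 - (3)·1.0000 - (-4)·1.0000 - (-3)·1.0000) / (11) = 0.5455
  r = (-7 - (-4)·1.0000 - (4)·1.0000 - (-3)·1.0000) / (13) = -0.3077
  s = (2 - (3)·1.0000 - (-4)·1.0000 - (-1)·1.0000) / (9) = 0.4444
Iteration 2:
  p = (11 - (-3)·0.5455 - (4)·-0.3077 - (-2)·0.4444) / (12) = 1.2297
  q = (2 - (3)·1.0000 - (-4)·-0.3077 - (-3)·0.4444) / (11) = -0.0816
  r = (-7 - (-4)·1.0000 - (4)·0.5455 - (-3)·0.4444) / (13) = -0.2961
  s = (2 - (3)·1.0000 - (-4)·0.5455 - (-1)·-0.3077) / (9) = 0.0971

1.2297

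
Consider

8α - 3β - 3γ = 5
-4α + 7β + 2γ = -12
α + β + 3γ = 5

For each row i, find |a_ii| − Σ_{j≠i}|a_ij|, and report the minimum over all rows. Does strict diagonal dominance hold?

1

row 1: |8| − (3+3) = 2
row 2: |7| − (4+2) = 1
row 3: |3| − (1+1) = 1
minimum over rows = 1 → strictly diagonally dominant (convergence guaranteed)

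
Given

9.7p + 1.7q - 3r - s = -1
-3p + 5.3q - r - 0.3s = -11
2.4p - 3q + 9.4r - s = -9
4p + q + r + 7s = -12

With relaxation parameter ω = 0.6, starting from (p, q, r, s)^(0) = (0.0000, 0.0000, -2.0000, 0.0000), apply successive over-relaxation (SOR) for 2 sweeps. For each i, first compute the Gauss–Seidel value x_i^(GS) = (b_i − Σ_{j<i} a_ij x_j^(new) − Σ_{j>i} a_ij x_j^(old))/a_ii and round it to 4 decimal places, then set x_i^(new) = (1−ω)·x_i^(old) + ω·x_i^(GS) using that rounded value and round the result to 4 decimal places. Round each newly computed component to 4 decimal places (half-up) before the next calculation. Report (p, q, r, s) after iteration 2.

(-0.4024, -2.2331, -1.6261, -0.8009)

Iteration 1:
  p: GS value = (-1 - (1.7)·0.0000 - (-3)·-2.0000 - (-1)·0.0000) / (9.7) = -0.7216;  p ← (1−ω)·0.0000 + ω·-0.7216 = -0.4330
  q: GS value = (-11 - (-3)·-0.4330 - (-1)·-2.0000 - (-0.3)·0.0000) / (5.3) = -2.6979;  q ← (1−ω)·0.0000 + ω·-2.6979 = -1.6187
  r: GS value = (-9 - (2.4)·-0.4330 - (-3)·-1.6187 - (-1)·0.0000) / (9.4) = -1.3635;  r ← (1−ω)·-2.0000 + ω·-1.3635 = -1.6181
  s: GS value = (-12 - (4)·-0.4330 - (1)·-1.6187 - (1)·-1.6181) / (7) = -1.0045;  s ← (1−ω)·0.0000 + ω·-1.0045 = -0.6027
Iteration 2:
  p: GS value = (-1 - (1.7)·-1.6187 - (-3)·-1.6181 - (-1)·-0.6027) / (9.7) = -0.3820;  p ← (1−ω)·-0.4330 + ω·-0.3820 = -0.4024
  q: GS value = (-11 - (-3)·-0.4024 - (-1)·-1.6181 - (-0.3)·-0.6027) / (5.3) = -2.6427;  q ← (1−ω)·-1.6187 + ω·-2.6427 = -2.2331
  r: GS value = (-9 - (2.4)·-0.4024 - (-3)·-2.2331 - (-1)·-0.6027) / (9.4) = -1.6315;  r ← (1−ω)·-1.6181 + ω·-1.6315 = -1.6261
  s: GS value = (-12 - (4)·-0.4024 - (1)·-2.2331 - (1)·-1.6261) / (7) = -0.9330;  s ← (1−ω)·-0.6027 + ω·-0.9330 = -0.8009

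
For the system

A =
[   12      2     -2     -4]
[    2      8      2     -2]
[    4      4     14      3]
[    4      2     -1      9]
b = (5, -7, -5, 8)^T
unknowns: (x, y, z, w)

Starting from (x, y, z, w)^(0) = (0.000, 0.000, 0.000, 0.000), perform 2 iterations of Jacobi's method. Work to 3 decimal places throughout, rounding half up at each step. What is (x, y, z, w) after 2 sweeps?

Iteration 1:
  x = (5 - (2)·0.000 - (-2)·0.000 - (-4)·0.000) / (12) = 0.417
  y = (-7 - (2)·0.000 - (2)·0.000 - (-2)·0.000) / (8) = -0.875
  z = (-5 - (4)·0.000 - (4)·0.000 - (3)·0.000) / (14) = -0.357
  w = (8 - (4)·0.000 - (2)·0.000 - (-1)·0.000) / (9) = 0.889
Iteration 2:
  x = (5 - (2)·-0.875 - (-2)·-0.357 - (-4)·0.889) / (12) = 0.799
  y = (-7 - (2)·0.417 - (2)·-0.357 - (-2)·0.889) / (8) = -0.668
  z = (-5 - (4)·0.417 - (4)·-0.875 - (3)·0.889) / (14) = -0.417
  w = (8 - (4)·0.417 - (2)·-0.875 - (-1)·-0.357) / (9) = 0.858

(0.799, -0.668, -0.417, 0.858)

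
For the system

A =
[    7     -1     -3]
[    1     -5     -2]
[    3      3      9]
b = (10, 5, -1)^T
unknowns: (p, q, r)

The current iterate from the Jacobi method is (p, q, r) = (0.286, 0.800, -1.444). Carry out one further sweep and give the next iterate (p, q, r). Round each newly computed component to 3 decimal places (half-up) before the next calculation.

One sweep:
  p = (10 - (-1)·0.800 - (-3)·-1.444) / (7) = 0.924
  q = (5 - (1)·0.286 - (-2)·-1.444) / (-5) = -0.365
  r = (-1 - (3)·0.286 - (3)·0.800) / (9) = -0.473

(0.924, -0.365, -0.473)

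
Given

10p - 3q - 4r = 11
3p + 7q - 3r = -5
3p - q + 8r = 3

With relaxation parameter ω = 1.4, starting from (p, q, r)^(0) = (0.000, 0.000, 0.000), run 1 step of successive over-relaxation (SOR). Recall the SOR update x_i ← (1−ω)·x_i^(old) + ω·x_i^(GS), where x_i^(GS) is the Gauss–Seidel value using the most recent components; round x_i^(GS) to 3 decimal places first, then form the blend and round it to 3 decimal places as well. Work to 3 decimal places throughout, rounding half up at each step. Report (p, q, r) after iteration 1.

Iteration 1:
  p: GS value = (11 - (-3)·0.000 - (-4)·0.000) / (10) = 1.100;  p ← (1−ω)·0.000 + ω·1.100 = 1.540
  q: GS value = (-5 - (3)·1.540 - (-3)·0.000) / (7) = -1.374;  q ← (1−ω)·0.000 + ω·-1.374 = -1.924
  r: GS value = (3 - (3)·1.540 - (-1)·-1.924) / (8) = -0.443;  r ← (1−ω)·0.000 + ω·-0.443 = -0.620

(1.540, -1.924, -0.620)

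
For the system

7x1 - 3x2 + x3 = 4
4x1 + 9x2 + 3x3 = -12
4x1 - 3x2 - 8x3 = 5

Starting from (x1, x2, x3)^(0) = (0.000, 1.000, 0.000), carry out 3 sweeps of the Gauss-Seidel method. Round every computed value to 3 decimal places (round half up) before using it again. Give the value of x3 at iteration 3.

Iteration 1:
  x1 = (4 - (-3)·1.000 - (1)·0.000) / (7) = 1.000
  x2 = (-12 - (4)·1.000 - (3)·0.000) / (9) = -1.778
  x3 = (5 - (4)·1.000 - (-3)·-1.778) / (-8) = 0.542
Iteration 2:
  x1 = (4 - (-3)·-1.778 - (1)·0.542) / (7) = -0.268
  x2 = (-12 - (4)·-0.268 - (3)·0.542) / (9) = -1.395
  x3 = (5 - (4)·-0.268 - (-3)·-1.395) / (-8) = -0.236
Iteration 3:
  x1 = (4 - (-3)·-1.395 - (1)·-0.236) / (7) = 0.007
  x2 = (-12 - (4)·0.007 - (3)·-0.236) / (9) = -1.258
  x3 = (5 - (4)·0.007 - (-3)·-1.258) / (-8) = -0.150

-0.150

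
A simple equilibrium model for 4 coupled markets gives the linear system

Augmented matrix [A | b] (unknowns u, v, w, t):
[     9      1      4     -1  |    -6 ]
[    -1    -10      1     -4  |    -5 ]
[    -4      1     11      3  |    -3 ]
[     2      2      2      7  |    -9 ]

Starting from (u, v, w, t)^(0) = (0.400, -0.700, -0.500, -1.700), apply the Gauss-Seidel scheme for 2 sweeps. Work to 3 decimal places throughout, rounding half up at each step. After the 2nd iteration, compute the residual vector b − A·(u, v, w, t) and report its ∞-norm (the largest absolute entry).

Iteration 1:
  u = (-6 - (1)·-0.700 - (4)·-0.500 - (-1)·-1.700) / (9) = -0.556
  v = (-5 - (-1)·-0.556 - (1)·-0.500 - (-4)·-1.700) / (-10) = 1.186
  w = (-3 - (-4)·-0.556 - (1)·1.186 - (3)·-1.700) / (11) = -0.119
  t = (-9 - (2)·-0.556 - (2)·1.186 - (2)·-0.119) / (7) = -1.432
Iteration 2:
  u = (-6 - (1)·1.186 - (4)·-0.119 - (-1)·-1.432) / (9) = -0.905
  v = (-5 - (-1)·-0.905 - (1)·-0.119 - (-4)·-1.432) / (-10) = 1.151
  w = (-3 - (-4)·-0.905 - (1)·1.151 - (3)·-1.432) / (11) = -0.316
  t = (-9 - (2)·-0.905 - (2)·1.151 - (2)·-0.316) / (7) = -1.266
Residual b − A·x = (0.992, 0.857, -0.497, 0.002); ∞-norm = 0.992

0.992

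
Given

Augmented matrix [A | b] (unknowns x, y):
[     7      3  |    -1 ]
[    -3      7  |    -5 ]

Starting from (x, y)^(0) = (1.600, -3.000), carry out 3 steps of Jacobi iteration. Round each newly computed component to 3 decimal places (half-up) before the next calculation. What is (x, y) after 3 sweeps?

Iteration 1:
  x = (-1 - (3)·-3.000) / (7) = 1.143
  y = (-5 - (-3)·1.600) / (7) = -0.029
Iteration 2:
  x = (-1 - (3)·-0.029) / (7) = -0.130
  y = (-5 - (-3)·1.143) / (7) = -0.224
Iteration 3:
  x = (-1 - (3)·-0.224) / (7) = -0.047
  y = (-5 - (-3)·-0.130) / (7) = -0.770

(-0.047, -0.770)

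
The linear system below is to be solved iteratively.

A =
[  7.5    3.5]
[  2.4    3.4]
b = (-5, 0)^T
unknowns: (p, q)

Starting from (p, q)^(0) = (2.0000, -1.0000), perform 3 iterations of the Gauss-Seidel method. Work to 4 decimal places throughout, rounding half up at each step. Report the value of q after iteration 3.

Iteration 1:
  p = (-5 - (3.5)·-1.0000) / (7.5) = -0.2000
  q = (0 - (2.4)·-0.2000) / (3.4) = 0.1412
Iteration 2:
  p = (-5 - (3.5)·0.1412) / (7.5) = -0.7326
  q = (0 - (2.4)·-0.7326) / (3.4) = 0.5171
Iteration 3:
  p = (-5 - (3.5)·0.5171) / (7.5) = -0.9080
  q = (0 - (2.4)·-0.9080) / (3.4) = 0.6409

0.6409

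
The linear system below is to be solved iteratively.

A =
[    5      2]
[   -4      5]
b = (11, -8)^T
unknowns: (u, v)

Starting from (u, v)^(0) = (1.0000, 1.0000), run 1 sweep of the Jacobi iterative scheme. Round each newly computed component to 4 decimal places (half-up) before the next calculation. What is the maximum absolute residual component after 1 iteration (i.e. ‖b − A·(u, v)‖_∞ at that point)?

Iteration 1:
  u = (11 - (2)·1.0000) / (5) = 1.8000
  v = (-8 - (-4)·1.0000) / (5) = -0.8000
Residual b − A·x = (3.6000, 3.2000); ∞-norm = 3.6000

3.6000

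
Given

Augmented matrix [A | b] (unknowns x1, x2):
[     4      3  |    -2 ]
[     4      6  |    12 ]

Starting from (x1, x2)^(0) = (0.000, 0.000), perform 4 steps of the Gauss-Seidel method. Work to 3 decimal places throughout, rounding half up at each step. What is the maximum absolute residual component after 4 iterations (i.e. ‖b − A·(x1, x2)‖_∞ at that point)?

0.877

Iteration 1:
  x1 = (-2 - (3)·0.000) / (4) = -0.500
  x2 = (12 - (4)·-0.500) / (6) = 2.333
Iteration 2:
  x1 = (-2 - (3)·2.333) / (4) = -2.250
  x2 = (12 - (4)·-2.250) / (6) = 3.500
Iteration 3:
  x1 = (-2 - (3)·3.500) / (4) = -3.125
  x2 = (12 - (4)·-3.125) / (6) = 4.083
Iteration 4:
  x1 = (-2 - (3)·4.083) / (4) = -3.562
  x2 = (12 - (4)·-3.562) / (6) = 4.375
Residual b − A·x = (-0.877, -0.002); ∞-norm = 0.877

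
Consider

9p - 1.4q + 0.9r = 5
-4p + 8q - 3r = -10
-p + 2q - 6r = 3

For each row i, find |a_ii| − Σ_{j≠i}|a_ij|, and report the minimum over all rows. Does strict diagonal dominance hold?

row 1: |9| − (1.4+0.9) = 6.7
row 2: |8| − (4+3) = 1
row 3: |-6| − (1+2) = 3
minimum over rows = 1 → strictly diagonally dominant (convergence guaranteed)

1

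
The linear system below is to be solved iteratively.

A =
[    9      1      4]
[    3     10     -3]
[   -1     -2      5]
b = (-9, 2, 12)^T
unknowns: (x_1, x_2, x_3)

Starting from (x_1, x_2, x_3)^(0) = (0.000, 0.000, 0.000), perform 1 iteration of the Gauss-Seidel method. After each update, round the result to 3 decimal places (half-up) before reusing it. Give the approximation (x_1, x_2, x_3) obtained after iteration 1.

Iteration 1:
  x_1 = (-9 - (1)·0.000 - (4)·0.000) / (9) = -1.000
  x_2 = (2 - (3)·-1.000 - (-3)·0.000) / (10) = 0.500
  x_3 = (12 - (-1)·-1.000 - (-2)·0.500) / (5) = 2.400

(-1.000, 0.500, 2.400)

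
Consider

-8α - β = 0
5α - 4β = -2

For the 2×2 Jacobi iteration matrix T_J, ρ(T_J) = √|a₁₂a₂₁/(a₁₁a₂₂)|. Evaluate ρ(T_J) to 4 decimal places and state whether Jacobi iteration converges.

0.3953

a₁₂a₂₁/(a₁₁a₂₂) = (-1)·(5) / ((-8)·(-4)) = -0.156250
ρ = √|-0.156250| = √0.156250 = 0.3953
ρ < 1, so Jacobi converges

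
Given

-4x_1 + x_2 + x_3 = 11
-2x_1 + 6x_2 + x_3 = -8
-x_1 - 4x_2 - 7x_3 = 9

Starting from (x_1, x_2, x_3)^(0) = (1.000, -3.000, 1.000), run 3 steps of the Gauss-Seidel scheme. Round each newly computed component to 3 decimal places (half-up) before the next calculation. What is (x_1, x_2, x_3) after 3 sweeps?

(-3.226, -2.511, 0.610)

Iteration 1:
  x_1 = (11 - (1)·-3.000 - (1)·1.000) / (-4) = -3.250
  x_2 = (-8 - (-2)·-3.250 - (1)·1.000) / (6) = -2.583
  x_3 = (9 - (-1)·-3.250 - (-4)·-2.583) / (-7) = 0.655
Iteration 2:
  x_1 = (11 - (1)·-2.583 - (1)·0.655) / (-4) = -3.232
  x_2 = (-8 - (-2)·-3.232 - (1)·0.655) / (6) = -2.520
  x_3 = (9 - (-1)·-3.232 - (-4)·-2.520) / (-7) = 0.616
Iteration 3:
  x_1 = (11 - (1)·-2.520 - (1)·0.616) / (-4) = -3.226
  x_2 = (-8 - (-2)·-3.226 - (1)·0.616) / (6) = -2.511
  x_3 = (9 - (-1)·-3.226 - (-4)·-2.511) / (-7) = 0.610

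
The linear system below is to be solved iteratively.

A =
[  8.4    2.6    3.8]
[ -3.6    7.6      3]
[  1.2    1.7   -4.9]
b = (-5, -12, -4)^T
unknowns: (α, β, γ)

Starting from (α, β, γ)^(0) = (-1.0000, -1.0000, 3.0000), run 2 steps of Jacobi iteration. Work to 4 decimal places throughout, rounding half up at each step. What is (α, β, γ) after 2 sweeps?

(0.3051, -2.4458, -0.7090)

Iteration 1:
  α = (-5 - (2.6)·-1.0000 - (3.8)·3.0000) / (8.4) = -1.6429
  β = (-12 - (-3.6)·-1.0000 - (3)·3.0000) / (7.6) = -3.2368
  γ = (-4 - (1.2)·-1.0000 - (1.7)·-1.0000) / (-4.9) = 0.2245
Iteration 2:
  α = (-5 - (2.6)·-3.2368 - (3.8)·0.2245) / (8.4) = 0.3051
  β = (-12 - (-3.6)·-1.6429 - (3)·0.2245) / (7.6) = -2.4458
  γ = (-4 - (1.2)·-1.6429 - (1.7)·-3.2368) / (-4.9) = -0.7090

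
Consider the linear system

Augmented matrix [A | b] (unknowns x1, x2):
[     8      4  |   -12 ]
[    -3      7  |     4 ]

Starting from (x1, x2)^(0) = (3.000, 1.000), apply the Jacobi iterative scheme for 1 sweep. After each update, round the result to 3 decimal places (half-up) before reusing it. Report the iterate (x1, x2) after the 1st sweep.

(-2.000, 1.857)

Iteration 1:
  x1 = (-12 - (4)·1.000) / (8) = -2.000
  x2 = (4 - (-3)·3.000) / (7) = 1.857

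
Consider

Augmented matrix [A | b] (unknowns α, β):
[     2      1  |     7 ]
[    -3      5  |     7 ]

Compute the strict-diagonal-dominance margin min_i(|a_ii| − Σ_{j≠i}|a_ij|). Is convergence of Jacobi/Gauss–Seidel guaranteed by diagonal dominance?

1

row 1: |2| − (1) = 1
row 2: |5| − (3) = 2
minimum over rows = 1 → strictly diagonally dominant (convergence guaranteed)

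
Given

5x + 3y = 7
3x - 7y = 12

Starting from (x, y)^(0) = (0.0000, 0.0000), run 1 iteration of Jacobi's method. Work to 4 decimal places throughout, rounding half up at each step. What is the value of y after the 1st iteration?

Iteration 1:
  x = (7 - (3)·0.0000) / (5) = 1.4000
  y = (12 - (3)·0.0000) / (-7) = -1.7143

-1.7143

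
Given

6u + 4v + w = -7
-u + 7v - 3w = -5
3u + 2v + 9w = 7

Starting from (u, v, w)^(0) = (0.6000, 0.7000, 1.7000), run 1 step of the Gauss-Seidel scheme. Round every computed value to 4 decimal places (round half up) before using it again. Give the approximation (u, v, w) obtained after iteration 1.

Iteration 1:
  u = (-7 - (4)·0.7000 - (1)·1.7000) / (6) = -1.9167
  v = (-5 - (-1)·-1.9167 - (-3)·1.7000) / (7) = -0.2595
  w = (7 - (3)·-1.9167 - (2)·-0.2595) / (9) = 1.4743

(-1.9167, -0.2595, 1.4743)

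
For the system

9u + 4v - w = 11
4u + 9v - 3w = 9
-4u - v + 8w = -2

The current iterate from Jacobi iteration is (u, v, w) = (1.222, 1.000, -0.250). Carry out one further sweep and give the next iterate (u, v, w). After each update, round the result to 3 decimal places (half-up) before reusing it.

One sweep:
  u = (11 - (4)·1.000 - (-1)·-0.250) / (9) = 0.750
  v = (9 - (4)·1.222 - (-3)·-0.250) / (9) = 0.374
  w = (-2 - (-4)·1.222 - (-1)·1.000) / (8) = 0.486

(0.750, 0.374, 0.486)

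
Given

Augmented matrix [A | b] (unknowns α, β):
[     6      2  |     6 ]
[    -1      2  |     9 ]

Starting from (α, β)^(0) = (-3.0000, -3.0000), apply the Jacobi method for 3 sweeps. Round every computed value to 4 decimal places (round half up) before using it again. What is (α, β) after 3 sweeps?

(-0.8333, 4.5000)

Iteration 1:
  α = (6 - (2)·-3.0000) / (6) = 2.0000
  β = (9 - (-1)·-3.0000) / (2) = 3.0000
Iteration 2:
  α = (6 - (2)·3.0000) / (6) = 0.0000
  β = (9 - (-1)·2.0000) / (2) = 5.5000
Iteration 3:
  α = (6 - (2)·5.5000) / (6) = -0.8333
  β = (9 - (-1)·0.0000) / (2) = 4.5000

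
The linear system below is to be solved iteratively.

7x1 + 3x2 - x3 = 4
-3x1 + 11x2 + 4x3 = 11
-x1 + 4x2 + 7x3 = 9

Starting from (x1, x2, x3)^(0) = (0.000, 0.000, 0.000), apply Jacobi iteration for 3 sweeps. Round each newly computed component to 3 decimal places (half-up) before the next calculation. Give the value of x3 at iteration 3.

0.939

Iteration 1:
  x1 = (4 - (3)·0.000 - (-1)·0.000) / (7) = 0.571
  x2 = (11 - (-3)·0.000 - (4)·0.000) / (11) = 1.000
  x3 = (9 - (-1)·0.000 - (4)·0.000) / (7) = 1.286
Iteration 2:
  x1 = (4 - (3)·1.000 - (-1)·1.286) / (7) = 0.327
  x2 = (11 - (-3)·0.571 - (4)·1.286) / (11) = 0.688
  x3 = (9 - (-1)·0.571 - (4)·1.000) / (7) = 0.796
Iteration 3:
  x1 = (4 - (3)·0.688 - (-1)·0.796) / (7) = 0.390
  x2 = (11 - (-3)·0.327 - (4)·0.796) / (11) = 0.800
  x3 = (9 - (-1)·0.327 - (4)·0.688) / (7) = 0.939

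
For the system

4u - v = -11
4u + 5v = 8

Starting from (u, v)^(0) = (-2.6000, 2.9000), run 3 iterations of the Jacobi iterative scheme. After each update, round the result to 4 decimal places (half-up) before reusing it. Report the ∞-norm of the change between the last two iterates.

Iteration 1:
  u = (-11 - (-1)·2.9000) / (4) = -2.0250
  v = (8 - (4)·-2.6000) / (5) = 3.6800
Iteration 2:
  u = (-11 - (-1)·3.6800) / (4) = -1.8300
  v = (8 - (4)·-2.0250) / (5) = 3.2200
Iteration 3:
  u = (-11 - (-1)·3.2200) / (4) = -1.9450
  v = (8 - (4)·-1.8300) / (5) = 3.0640
Change: (-0.1150, -0.1560) → max |·| = 0.1560

0.1560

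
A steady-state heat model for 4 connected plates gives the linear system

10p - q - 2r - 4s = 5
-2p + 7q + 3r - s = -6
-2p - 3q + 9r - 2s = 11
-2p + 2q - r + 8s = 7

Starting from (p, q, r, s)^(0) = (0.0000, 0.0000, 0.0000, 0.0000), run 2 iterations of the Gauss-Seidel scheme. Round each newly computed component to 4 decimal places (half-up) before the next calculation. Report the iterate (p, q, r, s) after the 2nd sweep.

(1.1738, -0.8032, 1.5077, 1.5577)

Iteration 1:
  p = (5 - (-1)·0.0000 - (-2)·0.0000 - (-4)·0.0000) / (10) = 0.5000
  q = (-6 - (-2)·0.5000 - (3)·0.0000 - (-1)·0.0000) / (7) = -0.7143
  r = (11 - (-2)·0.5000 - (-3)·-0.7143 - (-2)·0.0000) / (9) = 1.0952
  s = (7 - (-2)·0.5000 - (2)·-0.7143 - (-1)·1.0952) / (8) = 1.3155
Iteration 2:
  p = (5 - (-1)·-0.7143 - (-2)·1.0952 - (-4)·1.3155) / (10) = 1.1738
  q = (-6 - (-2)·1.1738 - (3)·1.0952 - (-1)·1.3155) / (7) = -0.8032
  r = (11 - (-2)·1.1738 - (-3)·-0.8032 - (-2)·1.3155) / (9) = 1.5077
  s = (7 - (-2)·1.1738 - (2)·-0.8032 - (-1)·1.5077) / (8) = 1.5577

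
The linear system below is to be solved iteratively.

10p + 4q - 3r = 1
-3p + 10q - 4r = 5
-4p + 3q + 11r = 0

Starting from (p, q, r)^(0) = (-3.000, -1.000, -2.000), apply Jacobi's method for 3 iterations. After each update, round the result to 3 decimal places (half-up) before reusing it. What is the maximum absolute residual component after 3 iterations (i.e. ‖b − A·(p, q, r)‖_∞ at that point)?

Iteration 1:
  p = (1 - (4)·-1.000 - (-3)·-2.000) / (10) = -0.100
  q = (5 - (-3)·-3.000 - (-4)·-2.000) / (10) = -1.200
  r = (0 - (-4)·-3.000 - (3)·-1.000) / (11) = -0.818
Iteration 2:
  p = (1 - (4)·-1.200 - (-3)·-0.818) / (10) = 0.335
  q = (5 - (-3)·-0.100 - (-4)·-0.818) / (10) = 0.143
  r = (0 - (-4)·-0.100 - (3)·-1.200) / (11) = 0.291
Iteration 3:
  p = (1 - (4)·0.143 - (-3)·0.291) / (10) = 0.130
  q = (5 - (-3)·0.335 - (-4)·0.291) / (10) = 0.717
  r = (0 - (-4)·0.335 - (3)·0.143) / (11) = 0.083
Residual b − A·x = (-2.919, -1.448, -2.544); ∞-norm = 2.919

2.919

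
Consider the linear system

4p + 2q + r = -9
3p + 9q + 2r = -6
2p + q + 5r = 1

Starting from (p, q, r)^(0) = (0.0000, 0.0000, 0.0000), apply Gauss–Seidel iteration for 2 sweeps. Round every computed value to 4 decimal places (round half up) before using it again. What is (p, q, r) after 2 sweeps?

Iteration 1:
  p = (-9 - (2)·0.0000 - (1)·0.0000) / (4) = -2.2500
  q = (-6 - (3)·-2.2500 - (2)·0.0000) / (9) = 0.0833
  r = (1 - (2)·-2.2500 - (1)·0.0833) / (5) = 1.0833
Iteration 2:
  p = (-9 - (2)·0.0833 - (1)·1.0833) / (4) = -2.5625
  q = (-6 - (3)·-2.5625 - (2)·1.0833) / (9) = -0.0532
  r = (1 - (2)·-2.5625 - (1)·-0.0532) / (5) = 1.2356

(-2.5625, -0.0532, 1.2356)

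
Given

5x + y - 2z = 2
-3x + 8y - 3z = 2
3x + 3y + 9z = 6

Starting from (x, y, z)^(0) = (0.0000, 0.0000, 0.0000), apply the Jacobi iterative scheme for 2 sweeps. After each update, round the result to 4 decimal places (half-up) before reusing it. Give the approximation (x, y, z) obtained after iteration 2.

Iteration 1:
  x = (2 - (1)·0.0000 - (-2)·0.0000) / (5) = 0.4000
  y = (2 - (-3)·0.0000 - (-3)·0.0000) / (8) = 0.2500
  z = (6 - (3)·0.0000 - (3)·0.0000) / (9) = 0.6667
Iteration 2:
  x = (2 - (1)·0.2500 - (-2)·0.6667) / (5) = 0.6167
  y = (2 - (-3)·0.4000 - (-3)·0.6667) / (8) = 0.6500
  z = (6 - (3)·0.4000 - (3)·0.2500) / (9) = 0.4500

(0.6167, 0.6500, 0.4500)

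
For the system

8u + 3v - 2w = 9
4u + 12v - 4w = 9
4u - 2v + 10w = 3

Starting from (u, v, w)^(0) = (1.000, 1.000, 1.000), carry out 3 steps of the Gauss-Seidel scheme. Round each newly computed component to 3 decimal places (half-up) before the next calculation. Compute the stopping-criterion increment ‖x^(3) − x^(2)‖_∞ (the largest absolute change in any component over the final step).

Iteration 1:
  u = (9 - (3)·1.000 - (-2)·1.000) / (8) = 1.000
  v = (9 - (4)·1.000 - (-4)·1.000) / (12) = 0.750
  w = (3 - (4)·1.000 - (-2)·0.750) / (10) = 0.050
Iteration 2:
  u = (9 - (3)·0.750 - (-2)·0.050) / (8) = 0.856
  v = (9 - (4)·0.856 - (-4)·0.050) / (12) = 0.481
  w = (3 - (4)·0.856 - (-2)·0.481) / (10) = 0.054
Iteration 3:
  u = (9 - (3)·0.481 - (-2)·0.054) / (8) = 0.958
  v = (9 - (4)·0.958 - (-4)·0.054) / (12) = 0.449
  w = (3 - (4)·0.958 - (-2)·0.449) / (10) = 0.007
Change: (0.102, -0.032, -0.047) → max |·| = 0.102

0.102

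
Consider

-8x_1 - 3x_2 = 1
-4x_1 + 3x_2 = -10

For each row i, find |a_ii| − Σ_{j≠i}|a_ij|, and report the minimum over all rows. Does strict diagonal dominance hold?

row 1: |-8| − (3) = 5
row 2: |3| − (4) = -1
minimum over rows = -1 → not strictly diagonally dominant

-1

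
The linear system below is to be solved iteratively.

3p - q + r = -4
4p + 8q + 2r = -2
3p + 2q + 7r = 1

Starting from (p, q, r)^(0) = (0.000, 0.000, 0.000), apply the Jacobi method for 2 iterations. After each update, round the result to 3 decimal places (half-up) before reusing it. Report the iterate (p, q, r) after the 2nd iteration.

Iteration 1:
  p = (-4 - (-1)·0.000 - (1)·0.000) / (3) = -1.333
  q = (-2 - (4)·0.000 - (2)·0.000) / (8) = -0.250
  r = (1 - (3)·0.000 - (2)·0.000) / (7) = 0.143
Iteration 2:
  p = (-4 - (-1)·-0.250 - (1)·0.143) / (3) = -1.464
  q = (-2 - (4)·-1.333 - (2)·0.143) / (8) = 0.381
  r = (1 - (3)·-1.333 - (2)·-0.250) / (7) = 0.786

(-1.464, 0.381, 0.786)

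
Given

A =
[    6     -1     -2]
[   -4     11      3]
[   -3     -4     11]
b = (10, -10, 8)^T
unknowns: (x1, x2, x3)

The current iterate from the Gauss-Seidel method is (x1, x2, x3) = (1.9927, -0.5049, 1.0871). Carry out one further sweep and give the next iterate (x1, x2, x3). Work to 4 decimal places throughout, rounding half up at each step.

One sweep:
  x1 = (10 - (-1)·-0.5049 - (-2)·1.0871) / (6) = 1.9449
  x2 = (-10 - (-4)·1.9449 - (3)·1.0871) / (11) = -0.4983
  x3 = (8 - (-3)·1.9449 - (-4)·-0.4983) / (11) = 1.0765

(1.9449, -0.4983, 1.0765)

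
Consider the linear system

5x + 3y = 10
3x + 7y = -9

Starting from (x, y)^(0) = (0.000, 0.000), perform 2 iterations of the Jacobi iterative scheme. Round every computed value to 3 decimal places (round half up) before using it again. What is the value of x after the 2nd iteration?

2.772

Iteration 1:
  x = (10 - (3)·0.000) / (5) = 2.000
  y = (-9 - (3)·0.000) / (7) = -1.286
Iteration 2:
  x = (10 - (3)·-1.286) / (5) = 2.772
  y = (-9 - (3)·2.000) / (7) = -2.143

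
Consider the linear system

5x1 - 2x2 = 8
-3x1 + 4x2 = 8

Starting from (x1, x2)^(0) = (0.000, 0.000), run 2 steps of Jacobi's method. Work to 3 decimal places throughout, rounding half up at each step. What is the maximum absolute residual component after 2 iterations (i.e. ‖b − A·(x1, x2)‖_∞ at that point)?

2.400

Iteration 1:
  x1 = (8 - (-2)·0.000) / (5) = 1.600
  x2 = (8 - (-3)·0.000) / (4) = 2.000
Iteration 2:
  x1 = (8 - (-2)·2.000) / (5) = 2.400
  x2 = (8 - (-3)·1.600) / (4) = 3.200
Residual b − A·x = (2.400, 2.400); ∞-norm = 2.400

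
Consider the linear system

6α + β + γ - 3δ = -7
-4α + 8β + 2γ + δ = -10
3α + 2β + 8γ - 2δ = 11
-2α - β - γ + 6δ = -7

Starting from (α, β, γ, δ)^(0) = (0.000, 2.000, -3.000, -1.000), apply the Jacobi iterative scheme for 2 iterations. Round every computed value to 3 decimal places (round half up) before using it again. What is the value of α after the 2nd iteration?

Iteration 1:
  α = (-7 - (1)·2.000 - (1)·-3.000 - (-3)·-1.000) / (6) = -1.500
  β = (-10 - (-4)·0.000 - (2)·-3.000 - (1)·-1.000) / (8) = -0.375
  γ = (11 - (3)·0.000 - (2)·2.000 - (-2)·-1.000) / (8) = 0.625
  δ = (-7 - (-2)·0.000 - (-1)·2.000 - (-1)·-3.000) / (6) = -1.333
Iteration 2:
  α = (-7 - (1)·-0.375 - (1)·0.625 - (-3)·-1.333) / (6) = -1.875
  β = (-10 - (-4)·-1.500 - (2)·0.625 - (1)·-1.333) / (8) = -1.990
  γ = (11 - (3)·-1.500 - (2)·-0.375 - (-2)·-1.333) / (8) = 1.698
  δ = (-7 - (-2)·-1.500 - (-1)·-0.375 - (-1)·0.625) / (6) = -1.625

-1.875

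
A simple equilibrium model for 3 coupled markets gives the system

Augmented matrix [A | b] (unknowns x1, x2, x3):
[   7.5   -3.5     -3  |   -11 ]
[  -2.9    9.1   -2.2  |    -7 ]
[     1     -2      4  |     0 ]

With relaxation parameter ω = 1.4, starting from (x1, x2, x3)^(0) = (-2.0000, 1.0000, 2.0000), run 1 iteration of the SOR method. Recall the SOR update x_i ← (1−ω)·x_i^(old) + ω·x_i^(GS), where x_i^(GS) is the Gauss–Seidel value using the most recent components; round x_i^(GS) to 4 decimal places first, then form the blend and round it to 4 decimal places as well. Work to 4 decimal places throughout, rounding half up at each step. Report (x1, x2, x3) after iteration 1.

Iteration 1:
  x1: GS value = (-11 - (-3.5)·1.0000 - (-3)·2.0000) / (7.5) = -0.2000;  x1 ← (1−ω)·-2.0000 + ω·-0.2000 = 0.5200
  x2: GS value = (-7 - (-2.9)·0.5200 - (-2.2)·2.0000) / (9.1) = -0.1200;  x2 ← (1−ω)·1.0000 + ω·-0.1200 = -0.5680
  x3: GS value = (0 - (1)·0.5200 - (-2)·-0.5680) / (4) = -0.4140;  x3 ← (1−ω)·2.0000 + ω·-0.4140 = -1.3796

(0.5200, -0.5680, -1.3796)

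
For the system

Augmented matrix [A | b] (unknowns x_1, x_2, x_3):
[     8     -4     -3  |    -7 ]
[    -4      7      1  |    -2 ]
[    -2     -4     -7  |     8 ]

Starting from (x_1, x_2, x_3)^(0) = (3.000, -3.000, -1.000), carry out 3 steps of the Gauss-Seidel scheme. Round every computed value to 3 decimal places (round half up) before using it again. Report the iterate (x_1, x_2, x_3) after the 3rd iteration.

Iteration 1:
  x_1 = (-7 - (-4)·-3.000 - (-3)·-1.000) / (8) = -2.750
  x_2 = (-2 - (-4)·-2.750 - (1)·-1.000) / (7) = -1.714
  x_3 = (8 - (-2)·-2.750 - (-4)·-1.714) / (-7) = 0.622
Iteration 2:
  x_1 = (-7 - (-4)·-1.714 - (-3)·0.622) / (8) = -1.499
  x_2 = (-2 - (-4)·-1.499 - (1)·0.622) / (7) = -1.231
  x_3 = (8 - (-2)·-1.499 - (-4)·-1.231) / (-7) = -0.011
Iteration 3:
  x_1 = (-7 - (-4)·-1.231 - (-3)·-0.011) / (8) = -1.495
  x_2 = (-2 - (-4)·-1.495 - (1)·-0.011) / (7) = -1.138
  x_3 = (8 - (-2)·-1.495 - (-4)·-1.138) / (-7) = -0.065

(-1.495, -1.138, -0.065)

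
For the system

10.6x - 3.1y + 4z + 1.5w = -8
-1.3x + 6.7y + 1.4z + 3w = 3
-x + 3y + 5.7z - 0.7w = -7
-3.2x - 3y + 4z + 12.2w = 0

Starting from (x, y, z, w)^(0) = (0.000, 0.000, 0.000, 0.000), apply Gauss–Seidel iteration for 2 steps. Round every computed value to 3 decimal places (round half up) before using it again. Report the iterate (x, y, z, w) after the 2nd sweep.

(-0.146, 0.569, -1.507, 0.596)

Iteration 1:
  x = (-8 - (-3.1)·0.000 - (4)·0.000 - (1.5)·0.000) / (10.6) = -0.755
  y = (3 - (-1.3)·-0.755 - (1.4)·0.000 - (3)·0.000) / (6.7) = 0.301
  z = (-7 - (-1)·-0.755 - (3)·0.301 - (-0.7)·0.000) / (5.7) = -1.519
  w = (0 - (-3.2)·-0.755 - (-3)·0.301 - (4)·-1.519) / (12.2) = 0.374
Iteration 2:
  x = (-8 - (-3.1)·0.301 - (4)·-1.519 - (1.5)·0.374) / (10.6) = -0.146
  y = (3 - (-1.3)·-0.146 - (1.4)·-1.519 - (3)·0.374) / (6.7) = 0.569
  z = (-7 - (-1)·-0.146 - (3)·0.569 - (-0.7)·0.374) / (5.7) = -1.507
  w = (0 - (-3.2)·-0.146 - (-3)·0.569 - (4)·-1.507) / (12.2) = 0.596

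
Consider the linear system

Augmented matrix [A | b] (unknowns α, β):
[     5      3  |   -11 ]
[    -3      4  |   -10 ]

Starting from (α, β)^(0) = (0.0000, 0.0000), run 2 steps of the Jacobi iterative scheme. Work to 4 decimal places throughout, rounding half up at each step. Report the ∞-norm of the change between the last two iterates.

Iteration 1:
  α = (-11 - (3)·0.0000) / (5) = -2.2000
  β = (-10 - (-3)·0.0000) / (4) = -2.5000
Iteration 2:
  α = (-11 - (3)·-2.5000) / (5) = -0.7000
  β = (-10 - (-3)·-2.2000) / (4) = -4.1500
Change: (1.5000, -1.6500) → max |·| = 1.6500

1.6500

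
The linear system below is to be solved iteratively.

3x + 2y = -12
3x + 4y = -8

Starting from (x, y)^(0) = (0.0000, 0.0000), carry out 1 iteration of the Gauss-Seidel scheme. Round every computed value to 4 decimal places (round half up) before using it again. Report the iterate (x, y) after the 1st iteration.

Iteration 1:
  x = (-12 - (2)·0.0000) / (3) = -4.0000
  y = (-8 - (3)·-4.0000) / (4) = 1.0000

(-4.0000, 1.0000)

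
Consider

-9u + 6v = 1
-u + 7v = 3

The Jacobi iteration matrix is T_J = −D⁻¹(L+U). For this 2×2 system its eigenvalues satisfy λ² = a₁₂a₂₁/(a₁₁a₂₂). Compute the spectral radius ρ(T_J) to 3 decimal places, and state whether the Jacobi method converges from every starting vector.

0.309

a₁₂a₂₁/(a₁₁a₂₂) = (6)·(-1) / ((-9)·(7)) = 0.095238
ρ = √|0.095238| = √0.095238 = 0.309
ρ < 1, so Jacobi converges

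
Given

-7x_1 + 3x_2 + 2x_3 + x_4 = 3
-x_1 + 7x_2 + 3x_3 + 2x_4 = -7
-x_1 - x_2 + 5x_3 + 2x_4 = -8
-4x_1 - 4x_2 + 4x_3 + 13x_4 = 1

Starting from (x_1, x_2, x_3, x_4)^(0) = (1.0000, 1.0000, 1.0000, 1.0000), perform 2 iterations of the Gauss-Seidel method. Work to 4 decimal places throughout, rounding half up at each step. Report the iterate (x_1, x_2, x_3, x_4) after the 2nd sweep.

(-1.7226, -0.3957, -2.1800, 0.0959)

Iteration 1:
  x_1 = (3 - (3)·1.0000 - (2)·1.0000 - (1)·1.0000) / (-7) = 0.4286
  x_2 = (-7 - (-1)·0.4286 - (3)·1.0000 - (2)·1.0000) / (7) = -1.6531
  x_3 = (-8 - (-1)·0.4286 - (-1)·-1.6531 - (2)·1.0000) / (5) = -2.2449
  x_4 = (1 - (-4)·0.4286 - (-4)·-1.6531 - (4)·-2.2449) / (13) = 0.3909
Iteration 2:
  x_1 = (3 - (3)·-1.6531 - (2)·-2.2449 - (1)·0.3909) / (-7) = -1.7226
  x_2 = (-7 - (-1)·-1.7226 - (3)·-2.2449 - (2)·0.3909) / (7) = -0.3957
  x_3 = (-8 - (-1)·-1.7226 - (-1)·-0.3957 - (2)·0.3909) / (5) = -2.1800
  x_4 = (1 - (-4)·-1.7226 - (-4)·-0.3957 - (4)·-2.1800) / (13) = 0.0959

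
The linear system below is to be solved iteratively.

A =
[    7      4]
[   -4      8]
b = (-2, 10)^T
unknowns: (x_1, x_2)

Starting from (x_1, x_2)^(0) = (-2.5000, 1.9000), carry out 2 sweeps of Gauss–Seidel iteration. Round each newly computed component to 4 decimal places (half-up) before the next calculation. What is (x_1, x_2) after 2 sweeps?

(-0.6082, 0.9459)

Iteration 1:
  x_1 = (-2 - (4)·1.9000) / (7) = -1.3714
  x_2 = (10 - (-4)·-1.3714) / (8) = 0.5643
Iteration 2:
  x_1 = (-2 - (4)·0.5643) / (7) = -0.6082
  x_2 = (10 - (-4)·-0.6082) / (8) = 0.9459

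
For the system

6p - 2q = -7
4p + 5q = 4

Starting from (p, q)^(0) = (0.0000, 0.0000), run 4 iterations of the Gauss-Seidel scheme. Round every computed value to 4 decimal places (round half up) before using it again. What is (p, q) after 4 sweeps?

(-0.7019, 1.3615)

Iteration 1:
  p = (-7 - (-2)·0.0000) / (6) = -1.1667
  q = (4 - (4)·-1.1667) / (5) = 1.7334
Iteration 2:
  p = (-7 - (-2)·1.7334) / (6) = -0.5889
  q = (4 - (4)·-0.5889) / (5) = 1.2711
Iteration 3:
  p = (-7 - (-2)·1.2711) / (6) = -0.7430
  q = (4 - (4)·-0.7430) / (5) = 1.3944
Iteration 4:
  p = (-7 - (-2)·1.3944) / (6) = -0.7019
  q = (4 - (4)·-0.7019) / (5) = 1.3615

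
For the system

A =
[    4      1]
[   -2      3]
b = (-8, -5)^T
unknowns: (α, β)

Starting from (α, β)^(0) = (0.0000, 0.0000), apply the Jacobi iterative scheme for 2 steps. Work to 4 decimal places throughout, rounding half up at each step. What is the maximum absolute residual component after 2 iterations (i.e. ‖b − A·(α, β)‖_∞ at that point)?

1.3332

Iteration 1:
  α = (-8 - (1)·0.0000) / (4) = -2.0000
  β = (-5 - (-2)·0.0000) / (3) = -1.6667
Iteration 2:
  α = (-8 - (1)·-1.6667) / (4) = -1.5833
  β = (-5 - (-2)·-2.0000) / (3) = -3.0000
Residual b − A·x = (1.3332, 0.8334); ∞-norm = 1.3332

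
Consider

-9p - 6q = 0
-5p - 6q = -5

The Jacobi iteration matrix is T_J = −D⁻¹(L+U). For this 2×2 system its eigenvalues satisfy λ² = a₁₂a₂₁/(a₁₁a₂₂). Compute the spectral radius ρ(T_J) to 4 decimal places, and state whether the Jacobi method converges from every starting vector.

0.7454

a₁₂a₂₁/(a₁₁a₂₂) = (-6)·(-5) / ((-9)·(-6)) = 0.555556
ρ = √|0.555556| = √0.555556 = 0.7454
ρ < 1, so Jacobi converges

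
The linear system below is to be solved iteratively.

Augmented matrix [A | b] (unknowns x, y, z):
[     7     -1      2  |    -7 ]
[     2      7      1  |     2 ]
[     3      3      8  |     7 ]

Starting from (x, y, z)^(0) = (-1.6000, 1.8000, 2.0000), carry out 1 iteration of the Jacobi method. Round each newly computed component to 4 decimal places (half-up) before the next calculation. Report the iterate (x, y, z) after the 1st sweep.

(-1.3143, 0.4571, 0.8000)

Iteration 1:
  x = (-7 - (-1)·1.8000 - (2)·2.0000) / (7) = -1.3143
  y = (2 - (2)·-1.6000 - (1)·2.0000) / (7) = 0.4571
  z = (7 - (3)·-1.6000 - (3)·1.8000) / (8) = 0.8000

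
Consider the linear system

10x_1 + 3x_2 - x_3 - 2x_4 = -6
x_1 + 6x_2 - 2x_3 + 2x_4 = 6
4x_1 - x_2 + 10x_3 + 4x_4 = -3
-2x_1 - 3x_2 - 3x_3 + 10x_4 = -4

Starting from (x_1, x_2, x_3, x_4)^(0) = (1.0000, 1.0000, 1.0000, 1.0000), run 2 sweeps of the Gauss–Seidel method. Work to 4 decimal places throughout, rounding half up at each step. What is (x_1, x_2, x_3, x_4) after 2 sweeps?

Iteration 1:
  x_1 = (-6 - (3)·1.0000 - (-1)·1.0000 - (-2)·1.0000) / (10) = -0.6000
  x_2 = (6 - (1)·-0.6000 - (-2)·1.0000 - (2)·1.0000) / (6) = 1.1000
  x_3 = (-3 - (4)·-0.6000 - (-1)·1.1000 - (4)·1.0000) / (10) = -0.3500
  x_4 = (-4 - (-2)·-0.6000 - (-3)·1.1000 - (-3)·-0.3500) / (10) = -0.2950
Iteration 2:
  x_1 = (-6 - (3)·1.1000 - (-1)·-0.3500 - (-2)·-0.2950) / (10) = -1.0240
  x_2 = (6 - (1)·-1.0240 - (-2)·-0.3500 - (2)·-0.2950) / (6) = 1.1523
  x_3 = (-3 - (4)·-1.0240 - (-1)·1.1523 - (4)·-0.2950) / (10) = 0.3428
  x_4 = (-4 - (-2)·-1.0240 - (-3)·1.1523 - (-3)·0.3428) / (10) = -0.1563

(-1.0240, 1.1523, 0.3428, -0.1563)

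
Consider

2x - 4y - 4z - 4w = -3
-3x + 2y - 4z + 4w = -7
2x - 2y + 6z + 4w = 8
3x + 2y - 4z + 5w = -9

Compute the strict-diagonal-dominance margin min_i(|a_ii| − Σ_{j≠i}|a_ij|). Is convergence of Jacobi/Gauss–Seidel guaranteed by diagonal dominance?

row 1: |2| − (4+4+4) = -10
row 2: |2| − (3+4+4) = -9
row 3: |6| − (2+2+4) = -2
row 4: |5| − (3+2+4) = -4
minimum over rows = -10 → not strictly diagonally dominant

-10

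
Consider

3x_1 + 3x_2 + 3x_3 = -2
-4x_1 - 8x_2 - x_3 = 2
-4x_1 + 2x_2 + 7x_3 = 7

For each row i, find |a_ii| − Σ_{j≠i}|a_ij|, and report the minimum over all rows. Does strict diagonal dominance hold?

row 1: |3| − (3+3) = -3
row 2: |-8| − (4+1) = 3
row 3: |7| − (4+2) = 1
minimum over rows = -3 → not strictly diagonally dominant

-3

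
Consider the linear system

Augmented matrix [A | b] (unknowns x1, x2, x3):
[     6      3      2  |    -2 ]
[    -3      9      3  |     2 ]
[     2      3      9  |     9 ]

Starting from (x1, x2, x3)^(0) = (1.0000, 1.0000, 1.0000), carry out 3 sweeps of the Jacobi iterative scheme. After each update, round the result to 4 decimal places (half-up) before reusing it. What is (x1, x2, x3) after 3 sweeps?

Iteration 1:
  x1 = (-2 - (3)·1.0000 - (2)·1.0000) / (6) = -1.1667
  x2 = (2 - (-3)·1.0000 - (3)·1.0000) / (9) = 0.2222
  x3 = (9 - (2)·1.0000 - (3)·1.0000) / (9) = 0.4444
Iteration 2:
  x1 = (-2 - (3)·0.2222 - (2)·0.4444) / (6) = -0.5926
  x2 = (2 - (-3)·-1.1667 - (3)·0.4444) / (9) = -0.3148
  x3 = (9 - (2)·-1.1667 - (3)·0.2222) / (9) = 1.1852
Iteration 3:
  x1 = (-2 - (3)·-0.3148 - (2)·1.1852) / (6) = -0.5710
  x2 = (2 - (-3)·-0.5926 - (3)·1.1852) / (9) = -0.3704
  x3 = (9 - (2)·-0.5926 - (3)·-0.3148) / (9) = 1.2366

(-0.5710, -0.3704, 1.2366)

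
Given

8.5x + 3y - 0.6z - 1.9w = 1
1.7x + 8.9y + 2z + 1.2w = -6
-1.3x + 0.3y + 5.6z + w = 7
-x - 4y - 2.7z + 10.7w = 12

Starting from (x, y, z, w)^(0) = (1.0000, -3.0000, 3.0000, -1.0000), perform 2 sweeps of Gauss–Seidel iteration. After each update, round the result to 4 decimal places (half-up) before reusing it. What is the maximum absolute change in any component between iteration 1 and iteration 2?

0.4204

Iteration 1:
  x = (1 - (3)·-3.0000 - (-0.6)·3.0000 - (-1.9)·-1.0000) / (8.5) = 1.1647
  y = (-6 - (1.7)·1.1647 - (2)·3.0000 - (1.2)·-1.0000) / (8.9) = -1.4360
  z = (7 - (-1.3)·1.1647 - (0.3)·-1.4360 - (1)·-1.0000) / (5.6) = 1.7759
  w = (12 - (-1)·1.1647 - (-4)·-1.4360 - (-2.7)·1.7759) / (10.7) = 1.1416
Iteration 2:
  x = (1 - (3)·-1.4360 - (-0.6)·1.7759 - (-1.9)·1.1416) / (8.5) = 1.0050
  y = (-6 - (1.7)·1.0050 - (2)·1.7759 - (1.2)·1.1416) / (8.9) = -1.4191
  z = (7 - (-1.3)·1.0050 - (0.3)·-1.4191 - (1)·1.1416) / (5.6) = 1.3555
  w = (12 - (-1)·1.0050 - (-4)·-1.4191 - (-2.7)·1.3555) / (10.7) = 1.0270
Change: (-0.1597, 0.0169, -0.4204, -0.1146) → max |·| = 0.4204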